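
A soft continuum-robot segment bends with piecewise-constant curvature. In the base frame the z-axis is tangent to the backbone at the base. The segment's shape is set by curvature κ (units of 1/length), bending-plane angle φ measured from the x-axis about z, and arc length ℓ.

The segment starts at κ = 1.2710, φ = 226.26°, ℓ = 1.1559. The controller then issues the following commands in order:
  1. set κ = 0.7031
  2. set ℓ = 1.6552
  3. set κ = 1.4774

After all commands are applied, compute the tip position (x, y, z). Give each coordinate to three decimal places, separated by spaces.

initial: κ=1.2710, φ=226.26°, ℓ=1.1559
cmd 1: set κ=0.7031 → (κ,φ,ℓ)=(0.7031,226.26°,1.1559) → tip=(-0.3073,-0.3211,1.0328)
cmd 2: set ℓ=1.6552 → (κ,φ,ℓ)=(0.7031,226.26°,1.6552) → tip=(-0.5941,-0.6208,1.3061)
cmd 3: set κ=1.4774 → (κ,φ,ℓ)=(1.4774,226.26°,1.6552) → tip=(-0.8270,-0.8642,0.4341)

-0.827 -0.864 0.434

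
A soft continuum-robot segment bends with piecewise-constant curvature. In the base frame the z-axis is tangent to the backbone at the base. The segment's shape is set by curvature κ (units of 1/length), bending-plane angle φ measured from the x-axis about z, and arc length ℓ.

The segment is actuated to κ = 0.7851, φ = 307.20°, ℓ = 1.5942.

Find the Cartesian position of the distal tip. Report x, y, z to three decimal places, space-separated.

θ = κ·ℓ = 0.7851 × 1.5942 = 1.25161 rad
ρ = (1 − cos θ)/κ = (1 − 0.31380)/0.7851 = 0.87403
z = sin θ / κ = 0.94949/0.7851 = 1.20939
x = ρ cos φ = 0.87403 × cos(307.20°) = 0.52844
y = ρ sin φ = 0.87403 × sin(307.20°) = -0.69619

0.528 -0.696 1.209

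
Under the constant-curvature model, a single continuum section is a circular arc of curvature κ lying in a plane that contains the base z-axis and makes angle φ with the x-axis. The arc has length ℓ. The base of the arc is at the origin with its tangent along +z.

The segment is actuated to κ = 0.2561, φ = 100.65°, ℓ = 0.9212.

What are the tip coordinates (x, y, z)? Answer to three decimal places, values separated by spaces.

-0.020 0.106 0.913

θ = κ·ℓ = 0.2561 × 0.9212 = 0.23592 rad
ρ = (1 − cos θ)/κ = (1 − 0.97230)/0.2561 = 0.10816
z = sin θ / κ = 0.23374/0.2561 = 0.91268
x = ρ cos φ = 0.10816 × cos(100.65°) = -0.01999
y = ρ sin φ = 0.10816 × sin(100.65°) = 0.10630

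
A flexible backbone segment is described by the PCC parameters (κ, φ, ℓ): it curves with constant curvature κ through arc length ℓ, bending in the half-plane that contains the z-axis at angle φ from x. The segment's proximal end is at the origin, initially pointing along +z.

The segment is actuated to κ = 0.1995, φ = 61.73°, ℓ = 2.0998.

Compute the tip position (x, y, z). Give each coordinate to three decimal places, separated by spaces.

θ = κ·ℓ = 0.1995 × 2.0998 = 0.41891 rad
ρ = (1 − cos θ)/κ = (1 − 0.91353)/0.1995 = 0.43342
z = sin θ / κ = 0.40677/0.1995 = 2.03892
x = ρ cos φ = 0.43342 × cos(61.73°) = 0.20528
y = ρ sin φ = 0.43342 × sin(61.73°) = 0.38172

0.205 0.382 2.039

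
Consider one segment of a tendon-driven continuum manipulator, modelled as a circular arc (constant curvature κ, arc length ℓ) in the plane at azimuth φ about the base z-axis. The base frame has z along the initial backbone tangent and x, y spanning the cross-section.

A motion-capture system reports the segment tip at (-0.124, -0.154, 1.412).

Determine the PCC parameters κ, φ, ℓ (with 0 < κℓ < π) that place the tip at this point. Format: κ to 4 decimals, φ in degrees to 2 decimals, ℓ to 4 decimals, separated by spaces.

ρ = √(x²+y²) = √(-0.124² + -0.154²) = 0.19772
φ = atan2(y, x) mod 360° = atan2(-0.154, -0.124) = 231.1592°
|p|² = ρ² + z² = 0.19772² + 1.412² = 2.03284
κ = 2ρ / |p|² = 2×0.19772 / 2.03284 = 0.19452
θ = 2·atan2(ρ, z) = 2·atan2(0.19772, 1.412) = 0.27824 rad
ℓ = θ/κ = 0.27824/0.19452 = 1.43039

0.1945 231.16 1.4304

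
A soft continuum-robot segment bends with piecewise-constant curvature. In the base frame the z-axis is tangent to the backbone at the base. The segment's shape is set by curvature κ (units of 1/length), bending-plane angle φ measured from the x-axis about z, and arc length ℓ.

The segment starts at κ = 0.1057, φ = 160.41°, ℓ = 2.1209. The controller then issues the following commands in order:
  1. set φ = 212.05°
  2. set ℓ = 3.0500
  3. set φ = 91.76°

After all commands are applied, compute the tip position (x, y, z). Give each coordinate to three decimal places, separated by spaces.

-0.015 0.487 2.997

initial: κ=0.1057, φ=160.41°, ℓ=2.1209
cmd 1: set φ=212.05° → (κ,φ,ℓ)=(0.1057,212.05°,2.1209) → tip=(-0.2007,-0.1256,2.1032)
cmd 2: set ℓ=3.0500 → (κ,φ,ℓ)=(0.1057,212.05°,3.0500) → tip=(-0.4131,-0.2586,2.9974)
cmd 3: set φ=91.76° → (κ,φ,ℓ)=(0.1057,91.76°,3.0500) → tip=(-0.0150,0.4872,2.9974)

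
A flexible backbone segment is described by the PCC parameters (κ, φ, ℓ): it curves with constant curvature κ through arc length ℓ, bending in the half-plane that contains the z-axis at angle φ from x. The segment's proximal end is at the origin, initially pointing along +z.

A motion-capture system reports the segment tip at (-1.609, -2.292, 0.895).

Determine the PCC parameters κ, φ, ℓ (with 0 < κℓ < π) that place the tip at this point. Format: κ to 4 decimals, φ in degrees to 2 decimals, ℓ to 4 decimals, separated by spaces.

0.6480 234.93 3.8934

ρ = √(x²+y²) = √(-1.609² + -2.292²) = 2.80038
φ = atan2(y, x) mod 360° = atan2(-2.292, -1.609) = 234.9309°
|p|² = ρ² + z² = 2.80038² + 0.895² = 8.64317
κ = 2ρ / |p|² = 2×2.80038 / 8.64317 = 0.64800
θ = 2·atan2(ρ, z) = 2·atan2(2.80038, 0.895) = 2.52291 rad
ℓ = θ/κ = 2.52291/0.64800 = 3.89339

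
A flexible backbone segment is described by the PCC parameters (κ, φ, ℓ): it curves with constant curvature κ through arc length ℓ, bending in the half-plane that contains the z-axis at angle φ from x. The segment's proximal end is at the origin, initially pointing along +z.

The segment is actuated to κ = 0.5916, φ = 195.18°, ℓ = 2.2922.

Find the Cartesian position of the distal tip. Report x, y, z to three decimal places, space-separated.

-1.284 -0.348 1.652

θ = κ·ℓ = 0.5916 × 2.2922 = 1.35607 rad
ρ = (1 − cos θ)/κ = (1 − 0.21308)/0.5916 = 1.33015
z = sin θ / κ = 0.97703/0.5916 = 1.65151
x = ρ cos φ = 1.33015 × cos(195.18°) = -1.28374
y = ρ sin φ = 1.33015 × sin(195.18°) = -0.34830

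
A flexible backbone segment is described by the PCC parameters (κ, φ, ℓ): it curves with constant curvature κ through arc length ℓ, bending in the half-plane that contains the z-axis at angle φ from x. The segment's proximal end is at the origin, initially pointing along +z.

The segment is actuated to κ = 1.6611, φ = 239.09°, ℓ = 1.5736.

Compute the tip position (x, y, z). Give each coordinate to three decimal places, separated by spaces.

θ = κ·ℓ = 1.6611 × 1.5736 = 2.61391 rad
ρ = (1 − cos θ)/κ = (1 − -0.86397)/1.6611 = 1.12213
z = sin θ / κ = 0.50354/1.6611 = 0.30313
x = ρ cos φ = 1.12213 × cos(239.09°) = -0.57643
y = ρ sin φ = 1.12213 × sin(239.09°) = -0.96276

-0.576 -0.963 0.303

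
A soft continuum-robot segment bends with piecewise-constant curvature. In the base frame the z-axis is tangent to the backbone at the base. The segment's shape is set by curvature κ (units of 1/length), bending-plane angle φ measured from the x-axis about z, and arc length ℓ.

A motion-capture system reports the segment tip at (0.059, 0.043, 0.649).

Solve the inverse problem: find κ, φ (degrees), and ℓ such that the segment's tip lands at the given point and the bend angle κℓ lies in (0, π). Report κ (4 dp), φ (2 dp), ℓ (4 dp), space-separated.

ρ = √(x²+y²) = √(0.059² + 0.043²) = 0.07301
φ = atan2(y, x) mod 360° = atan2(0.043, 0.059) = 36.0851°
|p|² = ρ² + z² = 0.07301² + 0.649² = 0.42653
κ = 2ρ / |p|² = 2×0.07301 / 0.42653 = 0.34233
θ = 2·atan2(ρ, z) = 2·atan2(0.07301, 0.649) = 0.22404 rad
ℓ = θ/κ = 0.22404/0.34233 = 0.65446

0.3423 36.09 0.6545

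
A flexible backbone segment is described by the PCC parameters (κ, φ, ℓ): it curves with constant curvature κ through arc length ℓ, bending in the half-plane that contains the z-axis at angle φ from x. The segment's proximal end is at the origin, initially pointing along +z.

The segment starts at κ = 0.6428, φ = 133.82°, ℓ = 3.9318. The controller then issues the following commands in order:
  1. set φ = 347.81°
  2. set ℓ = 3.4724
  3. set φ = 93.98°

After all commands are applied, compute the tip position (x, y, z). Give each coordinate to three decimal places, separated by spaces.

-0.174 2.505 1.228

initial: κ=0.6428, φ=133.82°, ℓ=3.9318
cmd 1: set φ=347.81° → (κ,φ,ℓ)=(0.6428,347.81°,3.9318) → tip=(2.7633,-0.5969,0.8966)
cmd 2: set ℓ=3.4724 → (κ,φ,ℓ)=(0.6428,347.81°,3.4724) → tip=(2.4544,-0.5302,1.2278)
cmd 3: set φ=93.98° → (κ,φ,ℓ)=(0.6428,93.98°,3.4724) → tip=(-0.1743,2.5050,1.2278)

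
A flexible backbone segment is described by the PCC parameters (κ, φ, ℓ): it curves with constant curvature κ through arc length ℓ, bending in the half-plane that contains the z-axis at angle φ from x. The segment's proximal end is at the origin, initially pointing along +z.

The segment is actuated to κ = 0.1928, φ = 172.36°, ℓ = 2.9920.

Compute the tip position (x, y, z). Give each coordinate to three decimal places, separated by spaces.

θ = κ·ℓ = 0.1928 × 2.9920 = 0.57686 rad
ρ = (1 − cos θ)/κ = (1 − 0.83818)/0.1928 = 0.83931
z = sin θ / κ = 0.54539/0.1928 = 2.82880
x = ρ cos φ = 0.83931 × cos(172.36°) = -0.83186
y = ρ sin φ = 0.83931 × sin(172.36°) = 0.11159

-0.832 0.112 2.829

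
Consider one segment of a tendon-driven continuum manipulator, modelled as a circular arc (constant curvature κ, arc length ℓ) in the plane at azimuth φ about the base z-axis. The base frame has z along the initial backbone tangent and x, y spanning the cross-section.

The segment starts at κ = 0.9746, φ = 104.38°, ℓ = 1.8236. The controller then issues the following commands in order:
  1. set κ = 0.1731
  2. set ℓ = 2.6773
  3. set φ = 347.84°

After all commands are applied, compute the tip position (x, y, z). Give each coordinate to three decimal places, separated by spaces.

0.596 -0.128 2.582

initial: κ=0.9746, φ=104.38°, ℓ=1.8236
cmd 1: set κ=0.1731 → (κ,φ,ℓ)=(0.1731,104.38°,1.8236) → tip=(-0.0709,0.2765,1.7935)
cmd 2: set ℓ=2.6773 → (κ,φ,ℓ)=(0.1731,104.38°,2.6773) → tip=(-0.1513,0.5903,2.5825)
cmd 3: set φ=347.84° → (κ,φ,ℓ)=(0.1731,347.84°,2.6773) → tip=(0.5957,-0.1284,2.5825)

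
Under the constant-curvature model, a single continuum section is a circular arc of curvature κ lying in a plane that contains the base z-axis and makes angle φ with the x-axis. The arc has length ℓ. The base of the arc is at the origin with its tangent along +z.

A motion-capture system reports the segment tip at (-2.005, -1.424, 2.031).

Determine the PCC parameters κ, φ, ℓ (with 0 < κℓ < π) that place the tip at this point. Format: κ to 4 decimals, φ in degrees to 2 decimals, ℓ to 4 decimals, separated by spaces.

ρ = √(x²+y²) = √(-2.005² + -1.424²) = 2.45923
φ = atan2(y, x) mod 360° = atan2(-1.424, -2.005) = 215.3833°
|p|² = ρ² + z² = 2.45923² + 2.031² = 10.17276
κ = 2ρ / |p|² = 2×2.45923 / 10.17276 = 0.48349
θ = 2·atan2(ρ, z) = 2·atan2(2.45923, 2.031) = 1.76096 rad
ℓ = θ/κ = 1.76096/0.48349 = 3.64216

0.4835 215.38 3.6422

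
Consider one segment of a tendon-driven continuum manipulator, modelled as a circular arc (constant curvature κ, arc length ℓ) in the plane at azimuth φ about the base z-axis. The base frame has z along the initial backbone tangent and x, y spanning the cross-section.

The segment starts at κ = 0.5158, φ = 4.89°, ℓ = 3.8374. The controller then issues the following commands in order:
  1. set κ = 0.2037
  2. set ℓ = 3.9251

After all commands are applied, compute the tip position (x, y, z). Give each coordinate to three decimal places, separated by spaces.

1.482 0.127 3.520

initial: κ=0.5158, φ=4.89°, ℓ=3.8374
cmd 1: set κ=0.2037 → (κ,φ,ℓ)=(0.2037,4.89°,3.8374) → tip=(1.4198,0.1215,3.4584)
cmd 2: set ℓ=3.9251 → (κ,φ,ℓ)=(0.2037,4.89°,3.9251) → tip=(1.4819,0.1268,3.5201)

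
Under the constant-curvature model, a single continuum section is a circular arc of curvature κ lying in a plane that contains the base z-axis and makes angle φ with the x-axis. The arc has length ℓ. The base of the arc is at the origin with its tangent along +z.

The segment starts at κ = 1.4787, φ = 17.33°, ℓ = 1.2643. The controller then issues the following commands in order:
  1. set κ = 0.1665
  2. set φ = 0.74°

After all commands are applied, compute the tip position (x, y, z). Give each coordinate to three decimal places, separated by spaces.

0.133 0.002 1.255

initial: κ=1.4787, φ=17.33°, ℓ=1.2643
cmd 1: set κ=0.1665 → (κ,φ,ℓ)=(0.1665,17.33°,1.2643) → tip=(0.1266,0.0395,1.2550)
cmd 2: set φ=0.74° → (κ,φ,ℓ)=(0.1665,0.74°,1.2643) → tip=(0.1326,0.0017,1.2550)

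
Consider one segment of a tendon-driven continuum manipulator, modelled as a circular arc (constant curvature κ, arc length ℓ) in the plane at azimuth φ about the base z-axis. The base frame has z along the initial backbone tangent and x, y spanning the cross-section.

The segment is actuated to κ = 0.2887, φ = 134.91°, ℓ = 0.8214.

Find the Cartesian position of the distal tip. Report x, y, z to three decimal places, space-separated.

-0.068 0.069 0.814

θ = κ·ℓ = 0.2887 × 0.8214 = 0.23714 rad
ρ = (1 − cos θ)/κ = (1 − 0.97201)/0.2887 = 0.09694
z = sin θ / κ = 0.23492/0.2887 = 0.81372
x = ρ cos φ = 0.09694 × cos(134.91°) = -0.06844
y = ρ sin φ = 0.09694 × sin(134.91°) = 0.06865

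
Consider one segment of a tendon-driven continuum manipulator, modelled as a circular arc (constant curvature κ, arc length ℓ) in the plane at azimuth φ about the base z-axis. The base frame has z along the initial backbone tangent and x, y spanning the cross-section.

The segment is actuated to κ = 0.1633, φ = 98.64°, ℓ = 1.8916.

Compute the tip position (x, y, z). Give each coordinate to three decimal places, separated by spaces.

-0.044 0.287 1.862

θ = κ·ℓ = 0.1633 × 1.8916 = 0.30890 rad
ρ = (1 − cos θ)/κ = (1 − 0.95267)/0.1633 = 0.28984
z = sin θ / κ = 0.30401/0.1633 = 1.86166
x = ρ cos φ = 0.28984 × cos(98.64°) = -0.04354
y = ρ sin φ = 0.28984 × sin(98.64°) = 0.28655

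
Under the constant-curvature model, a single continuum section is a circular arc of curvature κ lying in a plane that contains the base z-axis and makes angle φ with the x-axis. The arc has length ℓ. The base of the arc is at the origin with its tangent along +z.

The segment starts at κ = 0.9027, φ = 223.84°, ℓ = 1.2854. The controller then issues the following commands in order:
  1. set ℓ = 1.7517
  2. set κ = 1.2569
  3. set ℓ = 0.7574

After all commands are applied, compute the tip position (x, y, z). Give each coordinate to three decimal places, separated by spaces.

-0.241 -0.231 0.648

initial: κ=0.9027, φ=223.84°, ℓ=1.2854
cmd 1: set ℓ=1.7517 → (κ,φ,ℓ)=(0.9027,223.84°,1.7517) → tip=(-0.8074,-0.7753,1.1077)
cmd 2: set κ=1.2569 → (κ,φ,ℓ)=(1.2569,223.84°,1.7517) → tip=(-0.9124,-0.8761,0.6424)
cmd 3: set ℓ=0.7574 → (κ,φ,ℓ)=(1.2569,223.84°,0.7574) → tip=(-0.2410,-0.2314,0.6481)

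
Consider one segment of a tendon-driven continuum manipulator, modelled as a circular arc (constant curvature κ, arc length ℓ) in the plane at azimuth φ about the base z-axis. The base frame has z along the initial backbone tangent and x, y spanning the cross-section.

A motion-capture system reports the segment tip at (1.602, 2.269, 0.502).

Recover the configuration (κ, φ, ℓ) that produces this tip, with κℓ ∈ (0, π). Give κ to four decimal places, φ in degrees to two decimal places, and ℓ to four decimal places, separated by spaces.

0.6973 54.78 3.9926

ρ = √(x²+y²) = √(1.602² + 2.269²) = 2.77755
φ = atan2(y, x) mod 360° = atan2(2.269, 1.602) = 54.7765°
|p|² = ρ² + z² = 2.77755² + 0.502² = 7.96677
κ = 2ρ / |p|² = 2×2.77755 / 7.96677 = 0.69728
θ = 2·atan2(ρ, z) = 2·atan2(2.77755, 0.502) = 2.78398 rad
ℓ = θ/κ = 2.78398/0.69728 = 3.99262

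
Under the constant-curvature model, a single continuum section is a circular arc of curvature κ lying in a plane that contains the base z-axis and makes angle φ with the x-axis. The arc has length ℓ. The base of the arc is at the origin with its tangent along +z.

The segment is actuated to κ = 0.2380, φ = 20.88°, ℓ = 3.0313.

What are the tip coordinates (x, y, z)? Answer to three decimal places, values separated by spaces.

θ = κ·ℓ = 0.2380 × 3.0313 = 0.72145 rad
ρ = (1 − cos θ)/κ = (1 − 0.75085)/0.2380 = 1.04685
z = sin θ / κ = 0.66047/0.2380 = 2.77510
x = ρ cos φ = 1.04685 × cos(20.88°) = 0.97810
y = ρ sin φ = 1.04685 × sin(20.88°) = 0.37311

0.978 0.373 2.775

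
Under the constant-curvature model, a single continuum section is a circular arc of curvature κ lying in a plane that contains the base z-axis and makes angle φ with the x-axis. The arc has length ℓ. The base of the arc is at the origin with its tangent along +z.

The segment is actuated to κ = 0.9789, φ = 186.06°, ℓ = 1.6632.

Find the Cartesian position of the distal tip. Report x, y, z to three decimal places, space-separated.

-1.074 -0.114 1.020

θ = κ·ℓ = 0.9789 × 1.6632 = 1.62811 rad
ρ = (1 − cos θ)/κ = (1 − -0.05728)/0.9789 = 1.08007
z = sin θ / κ = 0.99836/0.9789 = 1.01988
x = ρ cos φ = 1.08007 × cos(186.06°) = -1.07403
y = ρ sin φ = 1.08007 × sin(186.06°) = -0.11402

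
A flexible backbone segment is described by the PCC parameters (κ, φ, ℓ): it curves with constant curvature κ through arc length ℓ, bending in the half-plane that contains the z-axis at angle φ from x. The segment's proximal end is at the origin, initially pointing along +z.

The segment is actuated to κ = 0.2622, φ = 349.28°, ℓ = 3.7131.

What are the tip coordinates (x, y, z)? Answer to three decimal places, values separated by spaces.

1.640 -0.310 3.154

θ = κ·ℓ = 0.2622 × 3.7131 = 0.97357 rad
ρ = (1 − cos θ)/κ = (1 − 0.56235)/0.2622 = 1.66916
z = sin θ / κ = 0.82690/0.2622 = 3.15370
x = ρ cos φ = 1.66916 × cos(349.28°) = 1.64003
y = ρ sin φ = 1.66916 × sin(349.28°) = -0.31048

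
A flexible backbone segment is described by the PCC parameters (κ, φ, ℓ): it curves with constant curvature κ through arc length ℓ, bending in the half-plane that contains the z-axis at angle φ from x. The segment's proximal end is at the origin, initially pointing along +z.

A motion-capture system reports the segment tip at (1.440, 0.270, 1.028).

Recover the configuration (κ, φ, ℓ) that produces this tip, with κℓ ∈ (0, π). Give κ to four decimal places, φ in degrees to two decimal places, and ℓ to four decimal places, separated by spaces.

ρ = √(x²+y²) = √(1.440² + 0.270²) = 1.46509
φ = atan2(y, x) mod 360° = atan2(0.270, 1.440) = 10.6197°
|p|² = ρ² + z² = 1.46509² + 1.028² = 3.20328
κ = 2ρ / |p|² = 2×1.46509 / 3.20328 = 0.91474
θ = 2·atan2(ρ, z) = 2·atan2(1.46509, 1.028) = 1.91791 rad
ℓ = θ/κ = 1.91791/0.91474 = 2.09666

0.9147 10.62 2.0967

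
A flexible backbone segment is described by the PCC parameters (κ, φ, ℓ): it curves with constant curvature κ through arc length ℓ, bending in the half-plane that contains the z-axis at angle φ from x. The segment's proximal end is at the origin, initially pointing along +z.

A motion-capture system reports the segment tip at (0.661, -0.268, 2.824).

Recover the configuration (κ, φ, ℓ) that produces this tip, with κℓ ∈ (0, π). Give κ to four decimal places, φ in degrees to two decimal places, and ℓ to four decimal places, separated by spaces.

ρ = √(x²+y²) = √(0.661² + -0.268²) = 0.71326
φ = atan2(y, x) mod 360° = atan2(-0.268, 0.661) = 337.9301°
|p|² = ρ² + z² = 0.71326² + 2.824² = 8.48372
κ = 2ρ / |p|² = 2×0.71326 / 8.48372 = 0.16815
θ = 2·atan2(ρ, z) = 2·atan2(0.71326, 2.824) = 0.49480 rad
ℓ = θ/κ = 0.49480/0.16815 = 2.94261

0.1681 337.93 2.9426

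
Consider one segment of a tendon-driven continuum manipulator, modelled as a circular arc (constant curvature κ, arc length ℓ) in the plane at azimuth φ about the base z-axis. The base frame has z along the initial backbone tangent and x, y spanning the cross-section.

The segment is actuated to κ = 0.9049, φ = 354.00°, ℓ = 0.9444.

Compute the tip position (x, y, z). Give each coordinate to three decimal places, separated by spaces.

0.377 -0.040 0.834

θ = κ·ℓ = 0.9049 × 0.9444 = 0.85459 rad
ρ = (1 − cos θ)/κ = (1 − 0.65653)/0.9049 = 0.37957
z = sin θ / κ = 0.75430/0.9049 = 0.83357
x = ρ cos φ = 0.37957 × cos(354.00°) = 0.37749
y = ρ sin φ = 0.37957 × sin(354.00°) = -0.03968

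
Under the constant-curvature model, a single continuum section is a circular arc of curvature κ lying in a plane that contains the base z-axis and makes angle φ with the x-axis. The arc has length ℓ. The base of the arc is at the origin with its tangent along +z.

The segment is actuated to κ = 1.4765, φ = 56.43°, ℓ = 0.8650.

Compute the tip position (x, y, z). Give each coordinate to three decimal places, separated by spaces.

θ = κ·ℓ = 1.4765 × 0.8650 = 1.27717 rad
ρ = (1 − cos θ)/κ = (1 − 0.28942)/1.4765 = 0.48126
z = sin θ / κ = 0.95720/1.4765 = 0.64829
x = ρ cos φ = 0.48126 × cos(56.43°) = 0.26611
y = ρ sin φ = 0.48126 × sin(56.43°) = 0.40099

0.266 0.401 0.648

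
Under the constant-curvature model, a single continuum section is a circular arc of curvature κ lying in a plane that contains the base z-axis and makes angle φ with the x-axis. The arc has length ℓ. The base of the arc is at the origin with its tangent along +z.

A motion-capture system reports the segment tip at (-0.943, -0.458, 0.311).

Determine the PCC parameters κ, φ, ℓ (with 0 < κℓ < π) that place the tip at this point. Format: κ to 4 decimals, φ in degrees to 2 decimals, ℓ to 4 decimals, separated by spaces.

1.7535 205.91 1.4627

ρ = √(x²+y²) = √(-0.943² + -0.458²) = 1.04834
φ = atan2(y, x) mod 360° = atan2(-0.458, -0.943) = 205.9051°
|p|² = ρ² + z² = 1.04834² + 0.311² = 1.19573
κ = 2ρ / |p|² = 2×1.04834 / 1.19573 = 1.75346
θ = 2·atan2(ρ, z) = 2·atan2(1.04834, 0.311) = 2.56481 rad
ℓ = θ/κ = 2.56481/1.75346 = 1.46271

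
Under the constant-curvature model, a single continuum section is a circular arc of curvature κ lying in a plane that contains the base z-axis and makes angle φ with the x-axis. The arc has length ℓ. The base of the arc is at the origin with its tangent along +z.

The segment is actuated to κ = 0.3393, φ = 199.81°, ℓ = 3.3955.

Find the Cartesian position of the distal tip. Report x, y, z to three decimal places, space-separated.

-1.645 -0.593 2.693

θ = κ·ℓ = 0.3393 × 3.3955 = 1.15209 rad
ρ = (1 − cos θ)/κ = (1 − 0.40658)/0.3393 = 1.74897
z = sin θ / κ = 0.91362/0.3393 = 2.69265
x = ρ cos φ = 1.74897 × cos(199.81°) = -1.64546
y = ρ sin φ = 1.74897 × sin(199.81°) = -0.59273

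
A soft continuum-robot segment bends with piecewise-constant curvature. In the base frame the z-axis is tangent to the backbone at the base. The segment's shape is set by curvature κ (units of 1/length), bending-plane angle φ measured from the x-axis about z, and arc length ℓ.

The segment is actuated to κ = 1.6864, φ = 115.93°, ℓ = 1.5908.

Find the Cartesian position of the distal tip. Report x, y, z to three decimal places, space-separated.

θ = κ·ℓ = 1.6864 × 1.5908 = 2.68273 rad
ρ = (1 − cos θ)/κ = (1 − -0.89655)/1.6864 = 1.12462
z = sin θ / κ = 0.44293/1.6864 = 0.26265
x = ρ cos φ = 1.12462 × cos(115.93°) = -0.49176
y = ρ sin φ = 1.12462 × sin(115.93°) = 1.01140

-0.492 1.011 0.263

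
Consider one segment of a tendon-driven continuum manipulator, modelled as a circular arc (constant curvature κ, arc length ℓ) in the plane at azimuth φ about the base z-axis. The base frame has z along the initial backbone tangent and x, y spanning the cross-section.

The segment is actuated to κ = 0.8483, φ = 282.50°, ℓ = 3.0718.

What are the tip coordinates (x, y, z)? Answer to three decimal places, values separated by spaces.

θ = κ·ℓ = 0.8483 × 3.0718 = 2.60581 rad
ρ = (1 − cos θ)/κ = (1 − -0.85987)/0.8483 = 2.19247
z = sin θ / κ = 0.51052/0.8483 = 0.60181
x = ρ cos φ = 2.19247 × cos(282.50°) = 0.47454
y = ρ sin φ = 2.19247 × sin(282.50°) = -2.14050

0.475 -2.140 0.602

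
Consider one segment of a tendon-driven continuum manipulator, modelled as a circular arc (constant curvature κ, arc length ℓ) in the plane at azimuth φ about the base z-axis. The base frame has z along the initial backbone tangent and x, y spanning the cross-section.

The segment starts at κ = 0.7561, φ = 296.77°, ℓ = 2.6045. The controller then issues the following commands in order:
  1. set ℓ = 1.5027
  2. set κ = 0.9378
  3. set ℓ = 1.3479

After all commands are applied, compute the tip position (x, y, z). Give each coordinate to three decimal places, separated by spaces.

initial: κ=0.7561, φ=296.77°, ℓ=2.6045
cmd 1: set ℓ=1.5027 → (κ,φ,ℓ)=(0.7561,296.77°,1.5027) → tip=(0.3449,-0.6836,1.1996)
cmd 2: set κ=0.9378 → (κ,φ,ℓ)=(0.9378,296.77°,1.5027) → tip=(0.4030,-0.7989,1.0524)
cmd 3: set ℓ=1.3479 → (κ,φ,ℓ)=(0.9378,296.77°,1.3479) → tip=(0.3353,-0.6646,1.0166)

0.335 -0.665 1.017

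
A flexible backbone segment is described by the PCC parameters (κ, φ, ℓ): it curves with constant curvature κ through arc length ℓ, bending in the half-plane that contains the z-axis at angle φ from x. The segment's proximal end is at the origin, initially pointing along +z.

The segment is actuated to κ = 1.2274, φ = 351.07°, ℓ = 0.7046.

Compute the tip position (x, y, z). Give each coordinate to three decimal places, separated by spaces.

0.283 -0.044 0.620

θ = κ·ℓ = 1.2274 × 0.7046 = 0.86483 rad
ρ = (1 − cos θ)/κ = (1 − 0.64877)/1.2274 = 0.28616
z = sin θ / κ = 0.76098/1.2274 = 0.62000
x = ρ cos φ = 0.28616 × cos(351.07°) = 0.28269
y = ρ sin φ = 0.28616 × sin(351.07°) = -0.04442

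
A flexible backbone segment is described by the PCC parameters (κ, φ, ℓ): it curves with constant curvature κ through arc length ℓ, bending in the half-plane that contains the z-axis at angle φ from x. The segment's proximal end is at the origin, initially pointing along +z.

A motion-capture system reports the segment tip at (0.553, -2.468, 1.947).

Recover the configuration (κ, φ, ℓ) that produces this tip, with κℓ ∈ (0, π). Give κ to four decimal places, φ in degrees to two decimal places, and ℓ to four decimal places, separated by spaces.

0.4965 282.63 3.6846

ρ = √(x²+y²) = √(0.553² + -2.468²) = 2.52920
φ = atan2(y, x) mod 360° = atan2(-2.468, 0.553) = 282.6296°
|p|² = ρ² + z² = 2.52920² + 1.947² = 10.18764
κ = 2ρ / |p|² = 2×2.52920 / 10.18764 = 0.49652
θ = 2·atan2(ρ, z) = 2·atan2(2.52920, 1.947) = 1.82947 rad
ℓ = θ/κ = 1.82947/0.49652 = 3.68458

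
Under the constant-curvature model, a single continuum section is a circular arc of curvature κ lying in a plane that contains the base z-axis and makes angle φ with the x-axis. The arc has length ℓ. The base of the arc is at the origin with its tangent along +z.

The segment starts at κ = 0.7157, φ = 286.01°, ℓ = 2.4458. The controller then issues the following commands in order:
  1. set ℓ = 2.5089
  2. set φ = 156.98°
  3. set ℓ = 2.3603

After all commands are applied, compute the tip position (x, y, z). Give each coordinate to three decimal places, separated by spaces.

-1.438 0.611 1.387

initial: κ=0.7157, φ=286.01°, ℓ=2.4458
cmd 1: set ℓ=2.5089 → (κ,φ,ℓ)=(0.7157,286.01°,2.5089) → tip=(0.4713,-1.6424,1.3621)
cmd 2: set φ=156.98° → (κ,φ,ℓ)=(0.7157,156.98°,2.5089) → tip=(-1.5727,0.6682,1.3621)
cmd 3: set ℓ=2.3603 → (κ,φ,ℓ)=(0.7157,156.98°,2.3603) → tip=(-1.4380,0.6110,1.3874)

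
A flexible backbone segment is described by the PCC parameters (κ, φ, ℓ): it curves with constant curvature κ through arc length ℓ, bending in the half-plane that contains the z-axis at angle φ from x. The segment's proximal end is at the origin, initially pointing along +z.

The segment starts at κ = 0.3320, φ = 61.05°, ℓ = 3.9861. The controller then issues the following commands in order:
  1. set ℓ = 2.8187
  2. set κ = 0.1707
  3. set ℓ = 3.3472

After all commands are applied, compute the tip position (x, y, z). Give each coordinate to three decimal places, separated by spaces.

initial: κ=0.3320, φ=61.05°, ℓ=3.9861
cmd 1: set ℓ=2.8187 → (κ,φ,ℓ)=(0.3320,61.05°,2.8187) → tip=(0.5931,1.0723,2.4249)
cmd 2: set κ=0.1707 → (κ,φ,ℓ)=(0.1707,61.05°,2.8187) → tip=(0.3220,0.5820,2.7112)
cmd 3: set ℓ=3.3472 → (κ,φ,ℓ)=(0.1707,61.05°,3.3472) → tip=(0.4504,0.8142,3.1680)

0.450 0.814 3.168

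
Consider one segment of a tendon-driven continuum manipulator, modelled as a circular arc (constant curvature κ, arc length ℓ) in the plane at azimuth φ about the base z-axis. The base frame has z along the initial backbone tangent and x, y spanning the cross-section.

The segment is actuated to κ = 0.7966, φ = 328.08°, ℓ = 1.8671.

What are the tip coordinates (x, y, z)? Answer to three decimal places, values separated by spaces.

0.977 -0.608 1.251

θ = κ·ℓ = 0.7966 × 1.8671 = 1.48733 rad
ρ = (1 − cos θ)/κ = (1 − 0.08337)/0.7966 = 1.15068
z = sin θ / κ = 0.99652/0.7966 = 1.25097
x = ρ cos φ = 1.15068 × cos(328.08°) = 0.97668
y = ρ sin φ = 1.15068 × sin(328.08°) = -0.60840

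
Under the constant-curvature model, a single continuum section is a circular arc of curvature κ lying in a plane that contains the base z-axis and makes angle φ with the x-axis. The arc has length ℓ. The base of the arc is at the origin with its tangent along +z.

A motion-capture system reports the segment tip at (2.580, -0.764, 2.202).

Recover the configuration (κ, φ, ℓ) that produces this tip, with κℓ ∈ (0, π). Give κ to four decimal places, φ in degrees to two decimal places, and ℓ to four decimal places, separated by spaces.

ρ = √(x²+y²) = √(2.580² + -0.764²) = 2.69074
φ = atan2(y, x) mod 360° = atan2(-0.764, 2.580) = 343.5047°
|p|² = ρ² + z² = 2.69074² + 2.202² = 12.08890
κ = 2ρ / |p|² = 2×2.69074 / 12.08890 = 0.44516
θ = 2·atan2(ρ, z) = 2·atan2(2.69074, 2.202) = 1.76992 rad
ℓ = θ/κ = 1.76992/0.44516 = 3.97592

0.4452 343.50 3.9759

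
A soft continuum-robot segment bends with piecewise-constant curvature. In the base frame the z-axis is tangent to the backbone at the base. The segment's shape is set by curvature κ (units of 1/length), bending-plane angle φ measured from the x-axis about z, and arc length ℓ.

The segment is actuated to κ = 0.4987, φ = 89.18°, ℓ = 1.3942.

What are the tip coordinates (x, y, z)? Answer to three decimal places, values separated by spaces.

0.007 0.465 1.285

θ = κ·ℓ = 0.4987 × 1.3942 = 0.69529 rad
ρ = (1 − cos θ)/κ = (1 − 0.76787)/0.4987 = 0.46547
z = sin θ / κ = 0.64061/0.4987 = 1.28455
x = ρ cos φ = 0.46547 × cos(89.18°) = 0.00666
y = ρ sin φ = 0.46547 × sin(89.18°) = 0.46542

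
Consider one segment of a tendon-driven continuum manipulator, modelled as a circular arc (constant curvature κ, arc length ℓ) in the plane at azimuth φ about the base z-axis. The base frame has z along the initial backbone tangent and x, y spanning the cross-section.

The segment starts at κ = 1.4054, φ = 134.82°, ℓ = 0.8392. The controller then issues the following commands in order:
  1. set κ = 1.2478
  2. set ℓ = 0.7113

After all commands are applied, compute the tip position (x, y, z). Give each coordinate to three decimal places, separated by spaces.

initial: κ=1.4054, φ=134.82°, ℓ=0.8392
cmd 1: set κ=1.2478 → (κ,φ,ℓ)=(1.2478,134.82°,0.8392) → tip=(-0.2824,0.2842,0.6940)
cmd 2: set ℓ=0.7113 → (κ,φ,ℓ)=(1.2478,134.82°,0.7113) → tip=(-0.2083,0.2096,0.6215)

-0.208 0.210 0.622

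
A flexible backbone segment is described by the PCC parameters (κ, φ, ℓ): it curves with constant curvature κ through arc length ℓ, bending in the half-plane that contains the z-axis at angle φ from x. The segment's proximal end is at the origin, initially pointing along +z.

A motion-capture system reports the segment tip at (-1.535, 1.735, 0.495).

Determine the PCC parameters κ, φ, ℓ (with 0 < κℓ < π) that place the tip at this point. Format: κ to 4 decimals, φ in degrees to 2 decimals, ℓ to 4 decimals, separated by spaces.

ρ = √(x²+y²) = √(-1.535² + 1.735²) = 2.31656
φ = atan2(y, x) mod 360° = atan2(1.735, -1.535) = 131.5000°
|p|² = ρ² + z² = 2.31656² + 0.495² = 5.61148
κ = 2ρ / |p|² = 2×2.31656 / 5.61148 = 0.82565
θ = 2·atan2(ρ, z) = 2·atan2(2.31656, 0.495) = 2.72057 rad
ℓ = θ/κ = 2.72057/0.82565 = 3.29506

0.8257 131.50 3.2951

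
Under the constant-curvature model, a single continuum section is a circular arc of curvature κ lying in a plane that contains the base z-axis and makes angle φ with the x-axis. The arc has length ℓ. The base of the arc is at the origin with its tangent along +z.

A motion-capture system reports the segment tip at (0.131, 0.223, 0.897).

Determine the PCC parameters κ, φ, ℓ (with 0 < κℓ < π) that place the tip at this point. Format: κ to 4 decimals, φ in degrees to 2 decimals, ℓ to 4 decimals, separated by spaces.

ρ = √(x²+y²) = √(0.131² + 0.223²) = 0.25863
φ = atan2(y, x) mod 360° = atan2(0.223, 0.131) = 59.5682°
|p|² = ρ² + z² = 0.25863² + 0.897² = 0.87150
κ = 2ρ / |p|² = 2×0.25863 / 0.87150 = 0.59353
θ = 2·atan2(ρ, z) = 2·atan2(0.25863, 0.897) = 0.56143 rad
ℓ = θ/κ = 0.56143/0.59353 = 0.94592

0.5935 59.57 0.9459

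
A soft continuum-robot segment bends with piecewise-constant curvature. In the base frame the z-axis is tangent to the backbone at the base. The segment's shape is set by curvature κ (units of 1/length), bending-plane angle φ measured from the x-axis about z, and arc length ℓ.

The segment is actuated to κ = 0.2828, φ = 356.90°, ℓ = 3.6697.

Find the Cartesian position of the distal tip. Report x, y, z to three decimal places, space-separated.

θ = κ·ℓ = 0.2828 × 3.6697 = 1.03779 rad
ρ = (1 − cos θ)/κ = (1 − 0.50812)/0.2828 = 1.73931
z = sin θ / κ = 0.86128/0.2828 = 3.04556
x = ρ cos φ = 1.73931 × cos(356.90°) = 1.73676
y = ρ sin φ = 1.73931 × sin(356.90°) = -0.09406

1.737 -0.094 3.046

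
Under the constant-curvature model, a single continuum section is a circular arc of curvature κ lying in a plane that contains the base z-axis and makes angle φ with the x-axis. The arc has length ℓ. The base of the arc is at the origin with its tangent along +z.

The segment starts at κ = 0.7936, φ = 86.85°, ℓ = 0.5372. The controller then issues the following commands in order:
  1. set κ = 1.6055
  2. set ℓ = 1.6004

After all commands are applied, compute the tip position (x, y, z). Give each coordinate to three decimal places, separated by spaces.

0.063 1.145 0.337

initial: κ=0.7936, φ=86.85°, ℓ=0.5372
cmd 1: set κ=1.6055 → (κ,φ,ℓ)=(1.6055,86.85°,0.5372) → tip=(0.0120,0.2173,0.4730)
cmd 2: set ℓ=1.6004 → (κ,φ,ℓ)=(1.6055,86.85°,1.6004) → tip=(0.0630,1.1448,0.3372)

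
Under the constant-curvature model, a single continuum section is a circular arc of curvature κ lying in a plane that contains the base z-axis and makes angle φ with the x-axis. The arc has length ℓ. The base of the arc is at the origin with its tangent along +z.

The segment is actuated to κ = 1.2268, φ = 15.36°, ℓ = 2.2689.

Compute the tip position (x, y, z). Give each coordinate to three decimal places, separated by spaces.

1.522 0.418 0.286

θ = κ·ℓ = 1.2268 × 2.2689 = 2.78349 rad
ρ = (1 − cos θ)/κ = (1 − -0.93656)/1.2268 = 1.57855
z = sin θ / κ = 0.35050/1.2268 = 0.28570
x = ρ cos φ = 1.57855 × cos(15.36°) = 1.52216
y = ρ sin φ = 1.57855 × sin(15.36°) = 0.41813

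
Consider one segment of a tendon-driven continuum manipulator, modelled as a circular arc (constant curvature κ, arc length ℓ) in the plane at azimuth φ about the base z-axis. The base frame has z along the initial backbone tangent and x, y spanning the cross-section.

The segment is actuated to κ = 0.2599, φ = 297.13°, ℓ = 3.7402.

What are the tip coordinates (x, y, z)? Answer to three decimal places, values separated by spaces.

θ = κ·ℓ = 0.2599 × 3.7402 = 0.97208 rad
ρ = (1 − cos θ)/κ = (1 − 0.56358)/0.2599 = 1.67917
z = sin θ / κ = 0.82606/0.2599 = 3.17837
x = ρ cos φ = 1.67917 × cos(297.13°) = 0.76572
y = ρ sin φ = 1.67917 × sin(297.13°) = -1.49442

0.766 -1.494 3.178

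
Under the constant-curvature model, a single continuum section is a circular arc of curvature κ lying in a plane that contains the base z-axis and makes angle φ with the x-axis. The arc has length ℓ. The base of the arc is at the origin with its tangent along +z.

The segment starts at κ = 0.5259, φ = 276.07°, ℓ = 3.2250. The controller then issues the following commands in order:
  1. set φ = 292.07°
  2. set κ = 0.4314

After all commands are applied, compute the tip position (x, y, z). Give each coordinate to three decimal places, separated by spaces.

initial: κ=0.5259, φ=276.07°, ℓ=3.2250
cmd 1: set φ=292.07° → (κ,φ,ℓ)=(0.5259,292.07°,3.2250) → tip=(0.8037,-1.9823,1.8866)
cmd 2: set κ=0.4314 → (κ,φ,ℓ)=(0.4314,292.07°,3.2250) → tip=(0.7154,-1.7646,2.2808)

0.715 -1.765 2.281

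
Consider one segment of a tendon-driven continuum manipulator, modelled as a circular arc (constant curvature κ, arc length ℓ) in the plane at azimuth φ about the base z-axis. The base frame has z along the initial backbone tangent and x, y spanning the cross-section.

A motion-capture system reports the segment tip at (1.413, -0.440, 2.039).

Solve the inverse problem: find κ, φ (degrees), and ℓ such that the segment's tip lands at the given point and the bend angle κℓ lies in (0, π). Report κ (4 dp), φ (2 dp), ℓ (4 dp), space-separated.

0.4663 342.70 2.6929

ρ = √(x²+y²) = √(1.413² + -0.440²) = 1.47992
φ = atan2(y, x) mod 360° = atan2(-0.440, 1.413) = 342.7037°
|p|² = ρ² + z² = 1.47992² + 2.039² = 6.34769
κ = 2ρ / |p|² = 2×1.47992 / 6.34769 = 0.46629
θ = 2·atan2(ρ, z) = 2·atan2(1.47992, 2.039) = 1.25567 rad
ℓ = θ/κ = 1.25567/0.46629 = 2.69292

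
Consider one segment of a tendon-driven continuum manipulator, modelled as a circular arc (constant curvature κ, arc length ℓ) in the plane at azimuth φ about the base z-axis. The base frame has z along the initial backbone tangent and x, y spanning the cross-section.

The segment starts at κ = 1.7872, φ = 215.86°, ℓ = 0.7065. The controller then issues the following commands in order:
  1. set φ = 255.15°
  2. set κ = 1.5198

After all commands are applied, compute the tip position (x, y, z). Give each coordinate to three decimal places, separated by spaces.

initial: κ=1.7872, φ=215.86°, ℓ=0.7065
cmd 1: set φ=255.15° → (κ,φ,ℓ)=(1.7872,255.15°,0.7065) → tip=(-0.0999,-0.3768,0.5332)
cmd 2: set κ=1.5198 → (κ,φ,ℓ)=(1.5198,255.15°,0.7065) → tip=(-0.0882,-0.3327,0.5784)

-0.088 -0.333 0.578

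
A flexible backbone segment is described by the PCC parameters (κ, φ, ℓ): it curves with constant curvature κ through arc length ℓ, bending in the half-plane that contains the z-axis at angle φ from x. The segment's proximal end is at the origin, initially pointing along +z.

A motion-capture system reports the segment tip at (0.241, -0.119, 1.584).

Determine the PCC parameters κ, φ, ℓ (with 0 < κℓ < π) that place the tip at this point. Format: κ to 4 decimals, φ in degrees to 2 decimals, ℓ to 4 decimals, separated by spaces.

ρ = √(x²+y²) = √(0.241² + -0.119²) = 0.26878
φ = atan2(y, x) mod 360° = atan2(-0.119, 0.241) = 333.7209°
|p|² = ρ² + z² = 0.26878² + 1.584² = 2.58130
κ = 2ρ / |p|² = 2×0.26878 / 2.58130 = 0.20825
θ = 2·atan2(ρ, z) = 2·atan2(0.26878, 1.584) = 0.33617 rad
ℓ = θ/κ = 0.33617/0.20825 = 1.61423

0.2083 333.72 1.6142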